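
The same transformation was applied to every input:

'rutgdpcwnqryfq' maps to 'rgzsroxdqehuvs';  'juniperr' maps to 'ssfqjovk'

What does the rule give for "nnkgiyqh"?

irzjhloo

The rule is to reverse the string, then shift every letter 1 place forward in the alphabet (wrapping around).
Applying both steps to "nnkgiyqh": "hqyigknn", then "irzjhloo".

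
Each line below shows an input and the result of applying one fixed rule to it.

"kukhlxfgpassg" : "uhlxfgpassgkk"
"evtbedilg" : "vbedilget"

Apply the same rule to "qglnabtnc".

gnabtncql

Each output is the input with this applied: move the first 2 characters to the end (rotate left by 2), then swap the first and last characters.
For "qglnabtnc", step one produces "lnabtncqg"; step two turns that into "gnabtncql".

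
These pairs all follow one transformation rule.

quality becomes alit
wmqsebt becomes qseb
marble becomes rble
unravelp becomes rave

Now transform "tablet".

The rule is to move the first 2 characters to the end (rotate left by 2), then keep only the first 4 characters.
Working it through for "tablet": intermediate "bletta", final "blet".

blet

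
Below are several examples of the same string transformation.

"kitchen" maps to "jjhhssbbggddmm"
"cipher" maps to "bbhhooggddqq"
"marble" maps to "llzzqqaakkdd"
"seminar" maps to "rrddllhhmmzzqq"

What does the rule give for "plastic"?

In each case the input is transformed by: shift every letter 1 place backward in the alphabet (wrapping around), then double every character.
On "plastic": the first step gives "okzrshb", and the second then gives "ookkzzrrsshhbb".

ookkzzrrsshhbb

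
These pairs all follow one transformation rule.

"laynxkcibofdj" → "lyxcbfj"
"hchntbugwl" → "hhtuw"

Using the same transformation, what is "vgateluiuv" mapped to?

vaeuu

Each output is the input with this applied: keep every other character starting from the first (positions 1st, 3rd, 5th, ...).
So "vgateluiuv" becomes "vaeuu".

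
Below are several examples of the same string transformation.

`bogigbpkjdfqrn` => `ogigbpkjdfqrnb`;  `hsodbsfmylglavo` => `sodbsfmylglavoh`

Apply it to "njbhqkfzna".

Looking at the pairs, the operation is to move the first character to the end.
On "njbhqkfzna" that produces "jbhqkfznan".

jbhqkfznan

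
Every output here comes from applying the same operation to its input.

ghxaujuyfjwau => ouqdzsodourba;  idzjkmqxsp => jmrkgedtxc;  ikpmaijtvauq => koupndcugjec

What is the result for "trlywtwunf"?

Each output is the input with this applied: reverse the string, then shift every letter 6 places backward in the alphabet (wrapping around).
"trlywtwunf" → "fnuwtwylrt" → "zhoqnqsfln".

zhoqnqsfln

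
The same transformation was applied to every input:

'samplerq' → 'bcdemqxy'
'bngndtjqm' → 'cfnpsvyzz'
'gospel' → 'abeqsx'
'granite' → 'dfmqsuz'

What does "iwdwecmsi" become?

eiiopquuy

The rule is to shift every letter 12 places forward in the alphabet (wrapping around), then sort the characters into alphabetical order.
Working it through for "iwdwecmsi": intermediate "uipiqoyeu", final "eiiopquuy".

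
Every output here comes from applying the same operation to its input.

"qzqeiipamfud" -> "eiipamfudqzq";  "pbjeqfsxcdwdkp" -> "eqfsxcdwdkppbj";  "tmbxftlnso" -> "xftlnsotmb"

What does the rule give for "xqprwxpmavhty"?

rwxpmavhtyxqp

Each output is the input with this applied: move the first 3 characters to the end (rotate left by 3).
So "xqprwxpmavhty" becomes "rwxpmavhtyxqp".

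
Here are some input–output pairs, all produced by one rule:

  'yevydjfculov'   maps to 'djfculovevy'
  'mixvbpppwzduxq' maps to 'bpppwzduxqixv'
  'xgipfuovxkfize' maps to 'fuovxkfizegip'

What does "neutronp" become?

ronpeut

The pattern: delete the first character, then move the first 3 characters to the end (rotate left by 3).
Applying both steps to "neutronp": "eutronp", then "ronpeut".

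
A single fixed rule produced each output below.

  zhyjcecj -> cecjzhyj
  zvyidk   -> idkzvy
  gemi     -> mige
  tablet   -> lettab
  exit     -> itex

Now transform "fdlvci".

vcifdl

The pattern: swap the front and back halves of the string.
So "fdlvci" becomes "vcifdl".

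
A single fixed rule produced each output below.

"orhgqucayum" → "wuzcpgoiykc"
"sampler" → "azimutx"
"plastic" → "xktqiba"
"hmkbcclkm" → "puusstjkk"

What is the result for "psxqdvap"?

xxaifdyl

The transformation: shift every letter 8 places forward in the alphabet (wrapping around), then take characters alternately from the front and the back (1st, last, 2nd, 2nd-last, ...).
Starting from "psxqdvap": after the first operation, "xafyldix"; after the second, "xxaifdyl".
(Check on "sampler": → "aiuxtmz" → "azimutx" ✓)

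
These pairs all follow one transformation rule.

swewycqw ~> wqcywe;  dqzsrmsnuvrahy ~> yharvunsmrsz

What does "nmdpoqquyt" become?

tyuqqopd

Looking at the pairs, the operation is to delete the first 2 characters, then reverse the string.
Working it through for "nmdpoqquyt": intermediate "dpoqquyt", final "tyuqqopd".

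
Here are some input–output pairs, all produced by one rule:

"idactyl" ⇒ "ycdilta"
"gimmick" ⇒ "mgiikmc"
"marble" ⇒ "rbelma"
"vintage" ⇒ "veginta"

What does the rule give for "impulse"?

The rule is to sort the characters into alphabetical order, then swap the first and last characters.
On "impulse": the first step gives "eilmpsu", and the second then gives "uilmpse".

uilmpse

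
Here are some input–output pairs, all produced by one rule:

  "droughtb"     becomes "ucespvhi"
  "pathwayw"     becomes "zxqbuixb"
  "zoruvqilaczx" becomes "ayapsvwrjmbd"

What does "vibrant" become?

The rule is to shift every letter 1 place forward in the alphabet (wrapping around), then move the last 2 characters to the front (rotate right by 2).
Applying both steps to "vibrant": "wjcsbou", then "ouwjcsb".

ouwjcsb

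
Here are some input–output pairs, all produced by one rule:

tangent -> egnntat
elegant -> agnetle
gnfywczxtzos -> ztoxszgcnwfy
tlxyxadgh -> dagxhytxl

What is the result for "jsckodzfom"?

fzodmojksc

What's happening: move the last 3 characters to the front (rotate right by 3), then take characters alternately from the front and the back (1st, last, 2nd, 2nd-last, ...).
So "jsckodzfom" becomes "fzodmojksc".
(Check on "elegant": → "anteleg" → "agnetle" ✓)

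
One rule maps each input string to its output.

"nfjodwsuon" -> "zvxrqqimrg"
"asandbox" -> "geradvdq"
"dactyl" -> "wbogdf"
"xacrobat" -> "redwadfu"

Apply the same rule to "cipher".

Looking at the pairs, the operation is to shift every letter 3 places forward in the alphabet (wrapping around), then swap the front and back halves of the string.
On "cipher": the first step gives "flskhu", and the second then gives "khufls".

khufls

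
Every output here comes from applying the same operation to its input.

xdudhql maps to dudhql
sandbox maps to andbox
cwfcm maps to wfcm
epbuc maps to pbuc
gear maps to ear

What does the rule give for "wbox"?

The rule is to delete the first character.
For "wbox" the result is "box".

box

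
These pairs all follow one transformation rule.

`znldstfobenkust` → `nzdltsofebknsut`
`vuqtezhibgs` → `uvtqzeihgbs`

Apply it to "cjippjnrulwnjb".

jcpijprnlunwbj

The pattern: swap each adjacent pair of characters (1↔2, 3↔4, ...).
So "cjippjnrulwnjb" becomes "jcpijprnlunwbj".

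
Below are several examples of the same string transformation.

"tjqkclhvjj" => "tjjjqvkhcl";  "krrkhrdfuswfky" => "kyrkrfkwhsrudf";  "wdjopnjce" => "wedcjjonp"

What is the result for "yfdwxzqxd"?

ydfxdqwzx

The rule is to take characters alternately from the front and the back (1st, last, 2nd, 2nd-last, ...).
For "yfdwxzqxd" the result is "ydfxdqwzx".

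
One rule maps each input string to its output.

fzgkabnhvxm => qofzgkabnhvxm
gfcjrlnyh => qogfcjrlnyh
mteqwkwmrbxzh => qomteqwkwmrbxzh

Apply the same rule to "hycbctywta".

qohycbctywta

The rule is to prepend "qo".
Applying that to "hycbctywta" gives "qohycbctywta".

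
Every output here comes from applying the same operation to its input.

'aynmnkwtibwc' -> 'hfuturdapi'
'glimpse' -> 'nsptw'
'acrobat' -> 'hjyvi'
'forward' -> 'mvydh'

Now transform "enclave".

The rule is to shift every letter 7 places forward in the alphabet (wrapping around), then delete the last 2 characters.
"enclave" → "lujshcl" → "lujsh".

lujsh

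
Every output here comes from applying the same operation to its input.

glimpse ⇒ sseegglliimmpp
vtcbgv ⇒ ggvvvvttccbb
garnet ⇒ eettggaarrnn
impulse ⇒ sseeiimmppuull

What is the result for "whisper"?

eerrwwhhiisspp

Looking at the pairs, the operation is to move the last 2 characters to the front (rotate right by 2), then double every character.
Starting from "whisper": after the first operation, "erwhisp"; after the second, "eerrwwhhiisspp".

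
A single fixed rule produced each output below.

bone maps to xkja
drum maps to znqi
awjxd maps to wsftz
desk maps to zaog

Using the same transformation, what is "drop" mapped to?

znkl

Looking at the pairs, the operation is to shift every letter 4 places backward in the alphabet (wrapping around).
Doing the same to "drop": "znkl".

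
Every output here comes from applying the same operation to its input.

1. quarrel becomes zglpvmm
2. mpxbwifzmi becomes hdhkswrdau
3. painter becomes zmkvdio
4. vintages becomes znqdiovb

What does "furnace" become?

xzapmiv

What's happening: shift every letter 5 places backward in the alphabet (wrapping around), then move the last 2 characters to the front (rotate right by 2).
On "furnace": the first step gives "apmivxz", and the second then gives "xzapmiv".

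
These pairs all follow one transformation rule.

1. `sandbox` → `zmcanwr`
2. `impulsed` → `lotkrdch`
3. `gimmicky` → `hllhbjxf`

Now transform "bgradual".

Looking at the pairs, the operation is to shift every letter 1 place backward in the alphabet (wrapping around), then move the first character to the end.
For "bgradual", step one produces "afqzctzk"; step two turns that into "fqzctzka".
(Check on "gimmicky": → "fhllhbjx" → "hllhbjxf" ✓)

fqzctzka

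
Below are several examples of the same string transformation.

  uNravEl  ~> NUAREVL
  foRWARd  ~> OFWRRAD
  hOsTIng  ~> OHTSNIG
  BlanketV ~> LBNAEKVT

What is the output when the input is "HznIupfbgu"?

Each output is the input with this applied: swap each adjacent pair of characters (1↔2, 3↔4, ...), then convert every letter to uppercase.
"HznIupfbgu" → "zHInpubfug" → "ZHINPUBFUG".

ZHINPUBFUG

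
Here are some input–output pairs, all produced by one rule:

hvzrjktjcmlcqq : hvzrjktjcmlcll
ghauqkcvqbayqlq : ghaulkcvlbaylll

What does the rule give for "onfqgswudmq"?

The transformation: replace every "q" with "l".
Applying that to "onfqgswudmq" gives "onflgswudml".

onflgswudml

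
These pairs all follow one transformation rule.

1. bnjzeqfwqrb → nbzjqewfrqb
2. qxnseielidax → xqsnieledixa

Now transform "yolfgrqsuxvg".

oyflrgsqxugv

Looking at the pairs, the operation is to swap each adjacent pair of characters (1↔2, 3↔4, ...).
On "yolfgrqsuxvg" that produces "oyflrgsqxugv".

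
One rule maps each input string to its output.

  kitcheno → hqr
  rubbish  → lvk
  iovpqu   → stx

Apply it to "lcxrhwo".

kzr

The pattern: shift every letter 3 places forward in the alphabet (wrapping around), then keep only the last 3 characters.
Applying both steps to "lcxrhwo": "ofaukzr", then "kzr".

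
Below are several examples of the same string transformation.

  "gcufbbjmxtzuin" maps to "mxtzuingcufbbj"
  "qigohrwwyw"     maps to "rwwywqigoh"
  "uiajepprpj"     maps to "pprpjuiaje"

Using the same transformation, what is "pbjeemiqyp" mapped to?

In each case the input is transformed by: swap the front and back halves of the string.
For "pbjeemiqyp" the result is "miqyppbjee".

miqyppbjee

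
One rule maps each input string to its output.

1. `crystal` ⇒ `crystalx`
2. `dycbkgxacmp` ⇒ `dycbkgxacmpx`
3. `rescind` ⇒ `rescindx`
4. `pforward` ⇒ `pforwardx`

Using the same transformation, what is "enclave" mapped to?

enclavex

The pattern: append "x".
"enclave" → "enclavex".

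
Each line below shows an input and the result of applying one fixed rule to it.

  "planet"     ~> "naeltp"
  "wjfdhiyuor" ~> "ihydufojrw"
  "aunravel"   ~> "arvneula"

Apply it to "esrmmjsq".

The transformation: swap the front and back halves of the string, then take characters alternately from the front and the back (1st, last, 2nd, 2nd-last, ...).
Starting from "esrmmjsq": after the first operation, "mjsqesrm"; after the second, "mmjrssqe".

mmjrssqe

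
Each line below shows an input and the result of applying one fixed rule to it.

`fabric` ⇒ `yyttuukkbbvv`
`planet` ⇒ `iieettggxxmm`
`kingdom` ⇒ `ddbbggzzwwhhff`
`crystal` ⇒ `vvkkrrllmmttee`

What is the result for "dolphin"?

Rule — double every character, then shift every letter 7 places backward in the alphabet (wrapping around).
On "dolphin": the first step gives "ddoollpphhiinn", and the second then gives "wwhheeiiaabbgg".

wwhheeiiaabbgg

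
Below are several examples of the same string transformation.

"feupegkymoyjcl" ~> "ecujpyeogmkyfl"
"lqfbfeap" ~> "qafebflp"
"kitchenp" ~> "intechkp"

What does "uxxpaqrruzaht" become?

xhxapzauqrrut

Each output is the input with this applied: take characters alternately from the front and the back (1st, last, 2nd, 2nd-last, ...), then move the first 2 characters to the end (rotate left by 2).
On "uxxpaqrruzaht": the first step gives "utxhxapzauqrr", and the second then gives "xhxapzauqrrut".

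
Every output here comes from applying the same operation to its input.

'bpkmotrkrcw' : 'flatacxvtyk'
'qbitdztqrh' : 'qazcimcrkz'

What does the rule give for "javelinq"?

zwrunejs

What's happening: shift every letter 9 places forward in the alphabet (wrapping around), then reverse the string.
Starting from "javelinq": after the first operation, "sjenurwz"; after the second, "zwrunejs".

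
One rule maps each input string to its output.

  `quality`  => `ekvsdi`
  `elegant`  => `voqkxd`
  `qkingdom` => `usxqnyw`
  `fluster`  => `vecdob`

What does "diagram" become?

skqbkw

Looking at the pairs, the operation is to delete the first character, then shift every letter 10 places forward in the alphabet (wrapping around).
Applying both steps to "diagram": "iagram", then "skqbkw".
(Check on "fluster": → "luster" → "vecdob" ✓)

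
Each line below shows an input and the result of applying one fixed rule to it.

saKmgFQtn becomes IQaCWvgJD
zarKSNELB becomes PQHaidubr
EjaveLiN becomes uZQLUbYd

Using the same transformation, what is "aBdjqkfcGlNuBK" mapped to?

QrTZGAVSwBdKra

The transformation: shift every letter 10 places backward in the alphabet (wrapping around), then flip the case of every letter.
So "aBdjqkfcGlNuBK" becomes "QrTZGAVSwBdKra".
(Check on "saKmgFQtn": → "iqAcwVGjd" → "IQaCWvgJD" ✓)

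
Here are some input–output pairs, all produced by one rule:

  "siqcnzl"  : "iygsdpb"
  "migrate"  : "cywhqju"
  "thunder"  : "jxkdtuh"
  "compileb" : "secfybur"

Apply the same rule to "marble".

Rule — shift every letter 10 places backward in the alphabet (wrapping around).
So "marble" becomes "cqhrbu".

cqhrbu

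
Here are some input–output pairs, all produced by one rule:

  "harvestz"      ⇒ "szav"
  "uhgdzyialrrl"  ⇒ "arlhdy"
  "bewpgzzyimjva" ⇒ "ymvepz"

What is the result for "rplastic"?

tcpa

Rule — keep every other character starting from the second (positions 2nd, 4th, 6th, ...), then swap the front and back halves of the string.
On "rplastic": the first step gives "patc", and the second then gives "tcpa".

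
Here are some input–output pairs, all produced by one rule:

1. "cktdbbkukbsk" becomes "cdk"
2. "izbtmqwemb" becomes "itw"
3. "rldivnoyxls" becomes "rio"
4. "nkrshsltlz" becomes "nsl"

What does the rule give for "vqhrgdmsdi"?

vrm

Looking at the pairs, the operation is to delete the last 3 characters, then keep one character in every 3, starting at position 1 (positions 1st, 4th, 7th, ...).
Doing the same to "vqhrgdmsdi": "vrm".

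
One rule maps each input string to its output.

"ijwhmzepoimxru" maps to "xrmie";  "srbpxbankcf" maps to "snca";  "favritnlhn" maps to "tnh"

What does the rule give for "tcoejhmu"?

tjc

Rule — sort the characters into reverse alphabetical order, then keep one character in every 3, starting at position 2 (positions 2nd, 5th, 8th, ...).
On "tcoejhmu": the first step gives "utomjhec", and the second then gives "tjc".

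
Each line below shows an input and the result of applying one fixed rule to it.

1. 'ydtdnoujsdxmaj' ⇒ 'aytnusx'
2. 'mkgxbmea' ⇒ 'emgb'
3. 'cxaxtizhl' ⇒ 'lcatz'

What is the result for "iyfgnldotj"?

tifnd

The pattern: keep every other character starting from the first (positions 1st, 3rd, 5th, ...), then move the last character to the front.
So "iyfgnldotj" becomes "tifnd".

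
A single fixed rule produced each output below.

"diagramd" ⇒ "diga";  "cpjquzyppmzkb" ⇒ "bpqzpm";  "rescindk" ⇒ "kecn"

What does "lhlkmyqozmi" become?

ihkyo

Each output is the input with this applied: move the last 2 characters to the front (rotate right by 2), then keep every other character starting from the second (positions 2nd, 4th, 6th, ...).
On "lhlkmyqozmi": the first step gives "milhlkmyqoz", and the second then gives "ihkyo".
(Check on "rescindk": → "dkrescin" → "kecn" ✓)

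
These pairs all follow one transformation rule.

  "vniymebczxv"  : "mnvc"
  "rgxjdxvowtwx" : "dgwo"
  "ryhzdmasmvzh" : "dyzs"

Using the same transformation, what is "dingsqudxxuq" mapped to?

siud

In each case the input is transformed by: keep one character in every 3, starting at position 2 (positions 2nd, 5th, 8th, ...), then swap each adjacent pair of characters (1↔2, 3↔4, ...).
For "dingsqudxxuq", step one produces "isdu"; step two turns that into "siud".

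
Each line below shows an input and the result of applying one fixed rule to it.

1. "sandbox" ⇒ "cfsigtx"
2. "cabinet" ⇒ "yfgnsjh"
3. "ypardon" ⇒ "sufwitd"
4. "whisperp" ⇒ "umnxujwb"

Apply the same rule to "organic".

hwlfsnt

Rule — shift every letter 5 places forward in the alphabet (wrapping around), then swap the first and last characters.
For "organic", step one produces "twlfsnh"; step two turns that into "hwlfsnt".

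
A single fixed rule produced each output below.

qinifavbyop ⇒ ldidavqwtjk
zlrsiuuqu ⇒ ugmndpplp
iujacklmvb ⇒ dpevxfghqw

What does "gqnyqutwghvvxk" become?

The pattern: shift every letter 5 places backward in the alphabet (wrapping around).
Doing the same to "gqnyqutwghvvxk": "blitlporbcqqsf".

blitlporbcqqsf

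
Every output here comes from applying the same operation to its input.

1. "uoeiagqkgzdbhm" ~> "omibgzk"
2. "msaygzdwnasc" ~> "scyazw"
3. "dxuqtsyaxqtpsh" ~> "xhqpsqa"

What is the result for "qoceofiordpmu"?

omedfo

In each case the input is transformed by: keep every other character starting from the second (positions 2nd, 4th, 6th, ...), then take characters alternately from the front and the back (1st, last, 2nd, 2nd-last, ...).
For "qoceofiordpmu", step one produces "oefodm"; step two turns that into "omedfo".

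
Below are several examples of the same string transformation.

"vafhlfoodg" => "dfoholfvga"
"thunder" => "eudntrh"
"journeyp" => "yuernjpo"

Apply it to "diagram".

Rule — take characters alternately from the front and the back (1st, last, 2nd, 2nd-last, ...), then move the first 3 characters to the end (rotate left by 3).
Starting from "diagram": after the first operation, "dmiaarg"; after the second, "aargdmi".
(Check on "thunder": → "trheudn" → "eudntrh" ✓)

aargdmi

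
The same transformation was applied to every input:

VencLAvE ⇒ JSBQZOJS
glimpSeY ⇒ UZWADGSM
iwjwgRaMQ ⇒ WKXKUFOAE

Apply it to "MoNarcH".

ACBOFQV

Looking at the pairs, the operation is to shift every letter 12 places backward in the alphabet (wrapping around), then convert every letter to uppercase.
On "MoNarcH": the first step gives "AcBofqV", and the second then gives "ACBOFQV".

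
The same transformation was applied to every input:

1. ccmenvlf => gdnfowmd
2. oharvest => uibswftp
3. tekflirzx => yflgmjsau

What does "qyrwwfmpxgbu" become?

Each output is the input with this applied: swap the first and last characters, then shift every letter 1 place forward in the alphabet (wrapping around).
Applying both steps to "qyrwwfmpxgbu": "uyrwwfmpxgbq", then "vzsxxgnqyhcr".

vzsxxgnqyhcr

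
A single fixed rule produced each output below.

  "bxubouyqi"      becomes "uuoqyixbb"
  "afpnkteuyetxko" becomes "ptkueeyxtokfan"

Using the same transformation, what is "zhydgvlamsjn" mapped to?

Looking at the pairs, the operation is to swap each adjacent pair of characters (1↔2, 3↔4, ...), then move the first 3 characters to the end (rotate left by 3).
"zhydgvlamsjn" → "hzdyvgalsmnj" → "yvgalsmnjhzd".

yvgalsmnjhzd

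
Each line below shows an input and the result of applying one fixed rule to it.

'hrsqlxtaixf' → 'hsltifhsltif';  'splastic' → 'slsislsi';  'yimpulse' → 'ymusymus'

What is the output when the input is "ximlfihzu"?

xmfhuxmfhu

The rule is to keep every other character starting from the first (positions 1st, 3rd, 5th, ...), then write the whole string twice.
"ximlfihzu" → "xmfhu" → "xmfhuxmfhu".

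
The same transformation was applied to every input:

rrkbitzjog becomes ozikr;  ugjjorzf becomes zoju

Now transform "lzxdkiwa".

wkxl

What's happening: keep every other character starting from the first (positions 1st, 3rd, 5th, ...), then reverse the string.
Applying both steps to "lzxdkiwa": "lxkw", then "wkxl".
(Check on "rrkbitzjog": → "rkizo" → "ozikr" ✓)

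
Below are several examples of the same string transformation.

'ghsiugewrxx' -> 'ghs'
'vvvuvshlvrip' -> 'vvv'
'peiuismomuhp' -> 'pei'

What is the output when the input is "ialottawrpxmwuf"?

What's happening: keep only the first 3 characters.
So "ialottawrpxmwuf" becomes "ial".

ial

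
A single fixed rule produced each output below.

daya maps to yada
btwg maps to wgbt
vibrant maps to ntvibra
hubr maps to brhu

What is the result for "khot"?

otkh

In each case the input is transformed by: move the last 2 characters to the front (rotate right by 2).
On "khot" that produces "otkh".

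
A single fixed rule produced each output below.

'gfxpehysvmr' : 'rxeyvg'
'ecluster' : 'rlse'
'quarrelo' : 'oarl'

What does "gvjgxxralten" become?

njxrle

What's happening: swap the first and last characters, then keep every other character starting from the first (positions 1st, 3rd, 5th, ...).
Starting from "gvjgxxralten": after the first operation, "nvjgxxralteg"; after the second, "njxrle".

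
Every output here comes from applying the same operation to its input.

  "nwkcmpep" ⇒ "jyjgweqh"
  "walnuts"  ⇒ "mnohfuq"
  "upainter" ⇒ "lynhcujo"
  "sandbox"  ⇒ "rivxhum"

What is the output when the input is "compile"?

yfcjgiw

Each output is the input with this applied: reverse the string, then shift every letter 6 places backward in the alphabet (wrapping around).
"compile" → "elipmoc" → "yfcjgiw".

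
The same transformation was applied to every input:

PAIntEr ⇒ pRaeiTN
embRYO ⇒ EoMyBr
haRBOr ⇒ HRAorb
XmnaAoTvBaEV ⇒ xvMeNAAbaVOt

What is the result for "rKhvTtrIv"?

Rule — flip the case of every letter, then take characters alternately from the front and the back (1st, last, 2nd, 2nd-last, ...).
For "rKhvTtrIv", step one produces "RkHVtTRiV"; step two turns that into "RVkiHRVTt".
(Check on "haRBOr": → "HArboR" → "HRAorb" ✓)

RVkiHRVTt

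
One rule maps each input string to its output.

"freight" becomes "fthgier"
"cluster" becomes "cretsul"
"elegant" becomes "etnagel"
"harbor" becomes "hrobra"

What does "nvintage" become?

Each output is the input with this applied: move the first character to the end, then reverse the string.
On "nvintage": the first step gives "vintagen", and the second then gives "negatniv".
(Check on "freight": → "reightf" → "fthgier" ✓)

negatniv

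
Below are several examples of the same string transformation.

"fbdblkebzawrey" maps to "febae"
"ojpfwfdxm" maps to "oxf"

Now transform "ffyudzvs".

Rule — take characters alternately from the front and the back (1st, last, 2nd, 2nd-last, ...), then keep one character in every 3, starting at position 1 (positions 1st, 4th, 7th, ...).
Applying both steps to "ffyudzvs": "fsfvyzud", then "fvu".

fvu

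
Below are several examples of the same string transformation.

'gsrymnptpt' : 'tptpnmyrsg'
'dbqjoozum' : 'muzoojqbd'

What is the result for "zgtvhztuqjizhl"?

Looking at the pairs, the operation is to reverse the string.
On "zgtvhztuqjizhl" that produces "lhzijqutzhvtgz".

lhzijqutzhvtgz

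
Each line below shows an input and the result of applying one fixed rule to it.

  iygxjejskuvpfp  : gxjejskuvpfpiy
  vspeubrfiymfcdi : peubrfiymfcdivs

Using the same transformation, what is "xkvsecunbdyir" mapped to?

vsecunbdyirxk

The pattern: move the first 2 characters to the end (rotate left by 2).
So "xkvsecunbdyir" becomes "vsecunbdyirxk".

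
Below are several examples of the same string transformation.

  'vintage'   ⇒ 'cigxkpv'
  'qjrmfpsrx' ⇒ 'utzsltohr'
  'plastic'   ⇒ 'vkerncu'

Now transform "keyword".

Looking at the pairs, the operation is to move the last 3 characters to the front (rotate right by 3), then shift every letter 2 places forward in the alphabet (wrapping around).
Starting from "keyword": after the first operation, "ordkeyw"; after the second, "qtfmgay".
(Check on "qjrmfpsrx": → "srxqjrmfp" → "utzsltohr" ✓)

qtfmgay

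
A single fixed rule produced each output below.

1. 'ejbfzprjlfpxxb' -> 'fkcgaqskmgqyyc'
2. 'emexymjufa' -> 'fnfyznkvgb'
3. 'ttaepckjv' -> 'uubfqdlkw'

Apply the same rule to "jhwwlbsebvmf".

kixxmctfcwng

Rule — shift every letter 1 place forward in the alphabet (wrapping around).
Doing the same to "jhwwlbsebvmf": "kixxmctfcwng".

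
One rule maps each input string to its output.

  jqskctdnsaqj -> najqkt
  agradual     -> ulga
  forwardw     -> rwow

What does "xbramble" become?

beba

The pattern: keep every other character starting from the second (positions 2nd, 4th, 6th, ...), then swap the front and back halves of the string.
On "xbramble": the first step gives "babe", and the second then gives "beba".
(Check on "jqskctdnsaqj": → "qktnaj" → "najqkt" ✓)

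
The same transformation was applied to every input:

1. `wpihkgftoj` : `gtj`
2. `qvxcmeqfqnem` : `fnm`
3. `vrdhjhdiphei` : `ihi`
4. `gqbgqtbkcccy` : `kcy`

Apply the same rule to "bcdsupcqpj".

pqj

The rule is to keep every other character starting from the second (positions 2nd, 4th, 6th, ...), then keep only the last 3 characters.
Starting from "bcdsupcqpj": after the first operation, "cspqj"; after the second, "pqj".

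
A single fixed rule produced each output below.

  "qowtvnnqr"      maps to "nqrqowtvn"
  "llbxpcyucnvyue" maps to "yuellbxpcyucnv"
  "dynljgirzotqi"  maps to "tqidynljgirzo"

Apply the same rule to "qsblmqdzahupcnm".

cnmqsblmqdzahup

The rule is to move the last 3 characters to the front (rotate right by 3).
For "qsblmqdzahupcnm" the result is "cnmqsblmqdzahup".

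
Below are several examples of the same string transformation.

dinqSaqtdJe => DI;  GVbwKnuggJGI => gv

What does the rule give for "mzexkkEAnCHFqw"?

The pattern: flip the case of every letter, then keep only the first 2 characters.
Working it through for "mzexkkEAnCHFqw": intermediate "MZEXKKeaNchfQW", final "MZ".
(Check on "dinqSaqtdJe": → "DINQsAQTDjE" → "DI" ✓)

MZ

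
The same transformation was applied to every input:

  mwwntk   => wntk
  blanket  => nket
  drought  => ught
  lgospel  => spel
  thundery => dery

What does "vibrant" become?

The transformation: keep only the last 4 characters.
Doing the same to "vibrant": "rant".

rant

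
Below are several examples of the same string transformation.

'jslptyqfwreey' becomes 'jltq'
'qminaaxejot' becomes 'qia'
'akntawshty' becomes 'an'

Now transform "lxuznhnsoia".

The pattern: keep every other character starting from the first (positions 1st, 3rd, 5th, ...), then delete the last 3 characters.
For "lxuznhnsoia", step one produces "lunnoa"; step two turns that into "lun".

lun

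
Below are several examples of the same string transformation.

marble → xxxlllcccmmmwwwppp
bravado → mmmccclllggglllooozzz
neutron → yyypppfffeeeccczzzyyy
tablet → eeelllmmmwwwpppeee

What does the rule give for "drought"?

oooccczzzfffrrrssseee

Rule — repeat every character 3 times, then shift every letter 11 places forward in the alphabet (wrapping around).
Working it through for "drought": intermediate "dddrrrooouuuggghhhttt", final "oooccczzzfffrrrssseee".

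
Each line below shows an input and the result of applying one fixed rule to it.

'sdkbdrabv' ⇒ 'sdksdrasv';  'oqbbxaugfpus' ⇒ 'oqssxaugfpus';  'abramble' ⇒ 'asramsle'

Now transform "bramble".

What's happening: replace every "b" with "s".
"bramble" → "sramsle".

sramsle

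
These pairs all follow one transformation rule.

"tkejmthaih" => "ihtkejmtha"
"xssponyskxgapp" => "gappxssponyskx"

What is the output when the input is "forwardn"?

What's happening: move the first 3 characters to the end (rotate left by 3), then swap the front and back halves of the string.
"forwardn" → "wardnfor" → "nforward".

nforward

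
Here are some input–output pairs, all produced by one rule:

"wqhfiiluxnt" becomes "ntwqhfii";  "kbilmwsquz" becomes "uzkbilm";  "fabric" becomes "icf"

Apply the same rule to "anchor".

The rule is to move the last 2 characters to the front (rotate right by 2), then delete the last 3 characters.
Doing the same to "anchor": "ora".

ora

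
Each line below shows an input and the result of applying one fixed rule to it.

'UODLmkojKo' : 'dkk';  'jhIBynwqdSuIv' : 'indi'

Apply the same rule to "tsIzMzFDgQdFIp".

The transformation: keep one character in every 3, starting at position 3 (positions 3rd, 6th, 9th, ...), then convert every letter to lowercase.
Applying both steps to "tsIzMzFDgQdFIp": "IzgF", then "izgf".
(Check on "jhIBynwqdSuIv": → "IndI" → "indi" ✓)

izgf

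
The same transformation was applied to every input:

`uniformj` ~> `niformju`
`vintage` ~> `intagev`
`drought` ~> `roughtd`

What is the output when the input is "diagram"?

iagramd

The rule is to move the first character to the end.
"diagram" → "iagramd".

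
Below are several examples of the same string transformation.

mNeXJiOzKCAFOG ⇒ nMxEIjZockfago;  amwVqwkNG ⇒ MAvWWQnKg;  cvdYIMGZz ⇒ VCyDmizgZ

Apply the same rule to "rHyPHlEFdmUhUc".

hRpYLhfeMDHuCu

The rule is to flip the case of every letter, then swap each adjacent pair of characters (1↔2, 3↔4, ...).
"rHyPHlEFdmUhUc" → "RhYphLefDMuHuC" → "hRpYLhfeMDHuCu".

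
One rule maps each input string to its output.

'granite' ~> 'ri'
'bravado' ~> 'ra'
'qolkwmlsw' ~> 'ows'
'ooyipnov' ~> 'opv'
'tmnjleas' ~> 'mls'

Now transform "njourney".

Each output is the input with this applied: keep one character in every 3, starting at position 2 (positions 2nd, 5th, 8th, ...).
"njourney" → "jry".

jry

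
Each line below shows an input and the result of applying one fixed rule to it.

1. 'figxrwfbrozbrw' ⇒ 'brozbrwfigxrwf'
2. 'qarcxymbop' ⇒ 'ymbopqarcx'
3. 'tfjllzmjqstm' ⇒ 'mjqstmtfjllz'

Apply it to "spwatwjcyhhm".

jcyhhmspwatw

The rule is to swap the front and back halves of the string.
Doing the same to "spwatwjcyhhm": "jcyhhmspwatw".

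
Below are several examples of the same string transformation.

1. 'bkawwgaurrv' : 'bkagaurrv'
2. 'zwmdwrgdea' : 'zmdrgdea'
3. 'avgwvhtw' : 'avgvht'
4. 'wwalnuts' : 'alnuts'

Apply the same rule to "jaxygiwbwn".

jaxygibn

Rule — remove every "w".
So "jaxygiwbwn" becomes "jaxygibn".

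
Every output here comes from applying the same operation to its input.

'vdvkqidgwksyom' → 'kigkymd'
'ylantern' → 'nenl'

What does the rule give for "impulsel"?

The pattern: move the first 2 characters to the end (rotate left by 2), then keep every other character starting from the second (positions 2nd, 4th, 6th, ...).
"impulsel" → "pulselim" → "uslm".
(Check on "ylantern": → "anternyl" → "nenl" ✓)

uslm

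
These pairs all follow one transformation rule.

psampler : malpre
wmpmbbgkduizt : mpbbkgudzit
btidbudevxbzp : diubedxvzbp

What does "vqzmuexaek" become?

Looking at the pairs, the operation is to delete the first 2 characters, then swap each adjacent pair of characters (1↔2, 3↔4, ...).
Applying both steps to "vqzmuexaek": "zmuexaek", then "mzeuaxke".

mzeuaxke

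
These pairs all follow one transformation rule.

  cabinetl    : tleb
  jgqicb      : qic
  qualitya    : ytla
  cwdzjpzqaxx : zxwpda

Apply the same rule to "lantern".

tnla

Looking at the pairs, the operation is to sort the characters into reverse alphabetical order, then keep every other character starting from the first (positions 1st, 3rd, 5th, ...).
Starting from "lantern": after the first operation, "trnnlea"; after the second, "tnla".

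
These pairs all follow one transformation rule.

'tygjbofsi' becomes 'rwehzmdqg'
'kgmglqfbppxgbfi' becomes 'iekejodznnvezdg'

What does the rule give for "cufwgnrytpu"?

asduelpwrns

Rule — shift every letter 2 places backward in the alphabet (wrapping around).
On "cufwgnrytpu" that produces "asduelpwrns".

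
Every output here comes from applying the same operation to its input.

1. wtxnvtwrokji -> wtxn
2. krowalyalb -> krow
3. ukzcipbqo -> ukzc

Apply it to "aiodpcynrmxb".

The pattern: keep only the first 4 characters.
So "aiodpcynrmxb" becomes "aiod".

aiod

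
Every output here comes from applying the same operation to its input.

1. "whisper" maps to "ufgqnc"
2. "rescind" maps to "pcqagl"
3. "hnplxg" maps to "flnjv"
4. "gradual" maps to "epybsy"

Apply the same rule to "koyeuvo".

Rule — shift every letter 2 places backward in the alphabet (wrapping around), then delete the last character.
For "koyeuvo", step one produces "imwcstm"; step two turns that into "imwcst".

imwcst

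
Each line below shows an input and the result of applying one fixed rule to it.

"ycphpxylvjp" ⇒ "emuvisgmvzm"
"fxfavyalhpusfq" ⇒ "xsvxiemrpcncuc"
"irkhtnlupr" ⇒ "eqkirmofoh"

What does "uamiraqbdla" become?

The transformation: move the first 3 characters to the end (rotate left by 3), then shift every letter 3 places backward in the alphabet (wrapping around).
Working it through for "uamiraqbdla": intermediate "iraqbdlauam", final "foxnyaixrxj".

foxnyaixrxj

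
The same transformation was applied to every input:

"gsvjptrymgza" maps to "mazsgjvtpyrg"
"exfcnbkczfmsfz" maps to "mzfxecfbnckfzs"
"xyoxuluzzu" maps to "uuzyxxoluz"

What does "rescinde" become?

What's happening: swap each adjacent pair of characters (1↔2, 3↔4, ...), then move the last 3 characters to the front (rotate right by 3).
Working it through for "rescinde": intermediate "ercsnied", final "iedercsn".

iedercsn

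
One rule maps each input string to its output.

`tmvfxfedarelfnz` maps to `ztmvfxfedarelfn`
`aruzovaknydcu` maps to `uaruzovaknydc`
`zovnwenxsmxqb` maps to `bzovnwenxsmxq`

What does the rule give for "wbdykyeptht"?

What's happening: move the last character to the front.
So "wbdykyeptht" becomes "twbdykyepth".

twbdykyepth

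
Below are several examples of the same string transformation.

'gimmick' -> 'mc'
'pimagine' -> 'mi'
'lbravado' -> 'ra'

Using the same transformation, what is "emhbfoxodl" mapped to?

What's happening: keep one character in every 3, starting at position 3 (positions 3rd, 6th, 9th, ...).
On "emhbfoxodl" that produces "hod".

hod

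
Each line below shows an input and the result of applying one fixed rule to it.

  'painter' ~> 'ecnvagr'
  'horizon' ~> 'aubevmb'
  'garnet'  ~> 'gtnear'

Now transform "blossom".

zoybffb

Each output is the input with this applied: move the last character to the front, then shift every letter 13 places forward in the alphabet (wrapping around) — i.e. ROT13.
"blossom" → "mblosso" → "zoybffb".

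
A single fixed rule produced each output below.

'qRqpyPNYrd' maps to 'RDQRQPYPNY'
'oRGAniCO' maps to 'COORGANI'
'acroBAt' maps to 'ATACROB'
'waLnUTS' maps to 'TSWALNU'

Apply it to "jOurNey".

Rule — move the last 2 characters to the front (rotate right by 2), then convert every letter to uppercase.
For "jOurNey", step one produces "eyjOurN"; step two turns that into "EYJOURN".

EYJOURN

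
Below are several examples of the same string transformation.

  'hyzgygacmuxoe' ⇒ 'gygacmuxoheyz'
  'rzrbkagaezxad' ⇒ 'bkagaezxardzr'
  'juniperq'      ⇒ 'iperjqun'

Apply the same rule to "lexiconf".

iconlfex

Looking at the pairs, the operation is to swap the first and last characters, then move the first 3 characters to the end (rotate left by 3).
For "lexiconf", step one produces "fexiconl"; step two turns that into "iconlfex".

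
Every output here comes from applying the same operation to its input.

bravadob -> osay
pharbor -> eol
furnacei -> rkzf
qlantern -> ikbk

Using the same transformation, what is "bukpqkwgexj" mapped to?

The transformation: keep every other character starting from the second (positions 2nd, 4th, 6th, ...), then shift every letter 3 places backward in the alphabet (wrapping around).
Applying that to "bukpqkwgexj" gives "rmhdu".

rmhdu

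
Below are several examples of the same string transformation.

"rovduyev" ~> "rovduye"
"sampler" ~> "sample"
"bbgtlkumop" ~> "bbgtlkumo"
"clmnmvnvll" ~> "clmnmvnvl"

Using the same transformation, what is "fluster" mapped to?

fluste

Each output is the input with this applied: delete the last character.
For "fluster" the result is "fluste".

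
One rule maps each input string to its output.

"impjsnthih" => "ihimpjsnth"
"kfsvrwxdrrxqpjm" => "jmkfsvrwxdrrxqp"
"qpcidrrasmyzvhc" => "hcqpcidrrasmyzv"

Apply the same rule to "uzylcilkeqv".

qvuzylcilke

The transformation: move the last 2 characters to the front (rotate right by 2).
"uzylcilkeqv" → "qvuzylcilke".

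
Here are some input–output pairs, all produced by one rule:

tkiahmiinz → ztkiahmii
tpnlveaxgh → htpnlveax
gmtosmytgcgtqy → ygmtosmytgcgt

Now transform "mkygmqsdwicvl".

lmkygmqsdwic

The transformation: move the last character to the front, then delete the last character.
Applying both steps to "mkygmqsdwicvl": "lmkygmqsdwicv", then "lmkygmqsdwic".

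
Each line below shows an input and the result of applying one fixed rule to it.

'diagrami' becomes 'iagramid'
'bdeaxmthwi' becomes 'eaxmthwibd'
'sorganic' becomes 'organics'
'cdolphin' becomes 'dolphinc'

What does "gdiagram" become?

diagramg

The rule is to move the last 3 characters to the front (rotate right by 3), then swap the front and back halves of the string.
For "gdiagram", step one produces "ramgdiag"; step two turns that into "diagramg".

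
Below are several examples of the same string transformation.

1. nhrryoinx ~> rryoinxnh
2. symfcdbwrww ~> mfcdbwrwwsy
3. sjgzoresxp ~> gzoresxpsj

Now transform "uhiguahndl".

What's happening: move the first 2 characters to the end (rotate left by 2).
On "uhiguahndl" that produces "iguahndluh".

iguahndluh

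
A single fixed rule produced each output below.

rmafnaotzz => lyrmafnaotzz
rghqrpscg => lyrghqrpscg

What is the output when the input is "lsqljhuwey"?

The rule is to prepend "ly".
Applying that to "lsqljhuwey" gives "lylsqljhuwey".

lylsqljhuwey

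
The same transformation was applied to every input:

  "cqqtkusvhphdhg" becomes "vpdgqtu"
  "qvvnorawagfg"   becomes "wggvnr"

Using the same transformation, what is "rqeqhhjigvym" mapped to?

ivmqqh

The pattern: keep every other character starting from the second (positions 2nd, 4th, 6th, ...), then move the first 3 characters to the end (rotate left by 3).
"rqeqhhjigvym" → "qqhivm" → "ivmqqh".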